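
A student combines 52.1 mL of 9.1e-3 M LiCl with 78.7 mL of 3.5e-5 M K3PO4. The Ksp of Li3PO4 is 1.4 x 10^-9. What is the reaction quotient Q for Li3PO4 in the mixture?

Total volume = 52.1 + 78.7 = 130.8 mL.
[Li^+] = 9.1 × 10^-3 × (52.1/130.8) = 3.62 × 10^-3 M
[PO4^3-] = 3.5 × 10^-5 × (78.7/130.8) = 2.11 x 10^-5 M
Li3PO4(s) <=> 3 Li^+ + PO4^3-, so Q = [Li^+]^3[PO4^3-]
Q = (3.62 x 10^-3)^3(2.11 × 10^-5) = 1.0 × 10^-12
Q < Ksp, so no precipitate of Li3PO4 forms.

1.0e-12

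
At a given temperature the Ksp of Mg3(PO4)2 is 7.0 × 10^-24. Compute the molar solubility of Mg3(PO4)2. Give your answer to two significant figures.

9.2e-6 M

Mg3(PO4)2(s) ⇌ 3 Mg^2+ + 2 PO4^3-
Ksp = [Mg^2+]^3[PO4^3-]^2
For each mole of Mg3(PO4)2 that dissolves: [Mg^2+] = 3s, [PO4^3-] = 2s.
Ksp = (3s)^3(2s)^2 = 108s^5
s = (7.0 × 10^-24 / 108)^(1/5) = 9.2 × 10^-6 M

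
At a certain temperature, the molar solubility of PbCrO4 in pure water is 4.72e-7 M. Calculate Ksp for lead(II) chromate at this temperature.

PbCrO4(s) ⇌ Pb^2+(aq) + CrO4^2-(aq)
With molar solubility s: [Pb^2+] = s, [CrO4^2-] = s.
Ksp = [Pb^2+][CrO4^2-]
Ksp = s × s = s^2
With s = 4.72 × 10^-7: Ksp = 2.23 × 10^-13

Ksp = 2.23e-13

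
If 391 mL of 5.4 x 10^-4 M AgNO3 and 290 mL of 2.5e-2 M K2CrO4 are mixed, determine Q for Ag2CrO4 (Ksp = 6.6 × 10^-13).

1.0 × 10^-9

Total volume = 391 + 290 = 681 mL.
[Ag^+] = 5.4 × 10^-4 × (391/681) = 3.10 × 10^-4 M
[CrO4^2-] = 2.5 × 10^-2 × (290/681) = 1.06 × 10^-2 M
Ag2CrO4(s) ⇌ 2 Ag^+(aq) + CrO4^2-(aq), so Q = [Ag^+]^2[CrO4^2-]
Q = (3.10 × 10^-4)^2(1.06 × 10^-2) = 1.0 × 10^-9
Q > Ksp, so Ag2CrO4 will precipitate.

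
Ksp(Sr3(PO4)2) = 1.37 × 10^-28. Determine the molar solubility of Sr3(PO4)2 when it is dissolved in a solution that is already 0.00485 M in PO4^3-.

6.00 × 10^-9 M

Sr3(PO4)2(s) ⇌ 3 Sr^2+ + 2 PO4^3-
Ksp = [Sr^2+]^3[PO4^3-]^2
If s mol/L dissolves here, [Sr^2+] = 3s, [PO4^3-] = 0.00485 + 2s ≈ 0.00485 (Ksp is small, so little additional dissolves).
Ksp ≈ (3s)^3 × (0.00485)^2
s = 6.00 × 10^-9 M
Check: 2s = 1.2 × 10^-8 ≪ 0.00485, so the approximation is valid.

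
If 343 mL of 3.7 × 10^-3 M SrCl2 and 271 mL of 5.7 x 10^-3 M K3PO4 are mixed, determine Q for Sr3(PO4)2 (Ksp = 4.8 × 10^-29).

5.6 × 10^-14

Total volume = 343 + 271 = 614 mL.
[Sr^2+] = 3.7 × 10^-3 × (343/614) = 2.07 × 10^-3 M
[PO4^3-] = 5.7 × 10^-3 × (271/614) = 2.52 × 10^-3 M
Sr3(PO4)2(s) ⇌ 3 Sr^2+(aq) + 2 PO4^3-(aq), so Q = [Sr^2+]^3[PO4^3-]^2
Q = (2.07 × 10^-3)^3(2.52 × 10^-3)^2 = 5.6 × 10^-14
Q > Ksp, so Sr3(PO4)2 will precipitate.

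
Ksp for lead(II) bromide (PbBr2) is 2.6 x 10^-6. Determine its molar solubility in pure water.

PbBr2(s) <=> Pb^2+ + 2 Br^-
Ksp = [Pb^2+][Br^-]^2
For each mole of PbBr2 that dissolves: [Pb^2+] = s, [Br^-] = 2s.
So Ksp = s × (2s)^2 = 4s^3
Solving, s = (2.6 x 10^-6/4)^(1/3) = 8.7 x 10^-3 M

s = 8.7e-3 M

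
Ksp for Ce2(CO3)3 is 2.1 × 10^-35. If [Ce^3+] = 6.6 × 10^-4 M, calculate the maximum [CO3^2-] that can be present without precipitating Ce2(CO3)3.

Ce2(CO3)3(s) <=> 2 Ce^3+ + 3 CO3^2-
Ksp = [Ce^3+]^2[CO3^2-]^3
Precipitation begins when Q = Ksp. With [Ce^3+] = 6.6 × 10^-4 M:
2.1 × 10^-35 = (6.6 × 10^-4)^2 × [CO3^2-]^3
[CO3^2-] = (2.1 × 10^-35 / 4.36 × 10^-7)^(1/3) = 3.6 x 10^-10 M

[CO3^2-] = 3.6e-10 M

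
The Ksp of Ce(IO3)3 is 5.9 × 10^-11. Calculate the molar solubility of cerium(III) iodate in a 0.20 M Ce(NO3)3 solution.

Ce(IO3)3(s) ⇌ Ce^3+ + 3 IO3^-
Ksp = [Ce^3+][IO3^-]^3
Let s = moles of Ce(IO3)3 that dissolve per litre. [Ce^3+] = 0.20 + s ≈ 0.20, [IO3^-] = 3s (since Ce^3+ from Ce(NO3)3 dominates).
Ksp ≈ 0.20 × (3s)^3
s = 2.2 × 10^-4 M
Check: s = 2.2 x 10^-4 ≪ 0.20, so the approximation is valid.

s ≈ 2.2 × 10^-4 M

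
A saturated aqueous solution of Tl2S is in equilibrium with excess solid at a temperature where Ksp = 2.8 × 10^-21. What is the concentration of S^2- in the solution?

Tl2S(s) <=> 2 Tl^+(aq) + S^2-(aq)
Ksp = [Tl^+]^2[S^2-]
Let s = molar solubility. Then [Tl^+] = 2s and [S^2-] = s.
So Ksp = (2s)^2 × s = 4s^3
s = (2.8 × 10^-21 / 4)^(1/3) = 8.88 x 10^-8 M
[S^2-] = s = 8.9 × 10^-8 M

8.9 × 10^-8 M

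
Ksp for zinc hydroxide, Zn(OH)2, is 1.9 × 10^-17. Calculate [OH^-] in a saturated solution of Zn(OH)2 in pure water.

[OH^-] = 3.4 × 10^-6 M

Zn(OH)2(s) ⇌ Zn^2+ + 2 OH^-
Ksp = [Zn^2+][OH^-]^2
If s mol/L of Zn(OH)2 dissolves, [Zn^2+] = s and [OH^-] = 2s.
So Ksp = s × (2s)^2 = 4s^3
Solving, s = (1.9 × 10^-17/4)^(1/3) = 1.68 × 10^-6 M
[OH^-] = 2s = 3.4 × 10^-6 M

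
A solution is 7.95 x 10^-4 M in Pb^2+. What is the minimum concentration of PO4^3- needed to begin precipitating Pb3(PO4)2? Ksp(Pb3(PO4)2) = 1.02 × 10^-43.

[PO4^3-] = 1.42 × 10^-17 M

Pb3(PO4)2(s) ⇌ 3 Pb^2+(aq) + 2 PO4^3-(aq)
Ksp = [Pb^2+]^3[PO4^3-]^2
Precipitation begins when Q = Ksp. With [Pb^2+] = 7.95 x 10^-4 M:
1.02 × 10^-43 = (7.95 x 10^-4)^3 × [PO4^3-]^2
[PO4^3-] = (1.02 × 10^-43 / 5.025 x 10^-10)^(1/2) = 1.42 × 10^-17 M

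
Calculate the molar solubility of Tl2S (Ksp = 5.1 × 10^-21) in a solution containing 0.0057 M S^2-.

Tl2S(s) ⇌ 2 Tl^+ + S^2-
Ksp = [Tl^+]^2[S^2-]
Let s = moles of Tl2S that dissolve per litre. [Tl^+] = 2s, [S^2-] = 0.0057 + s ≈ 0.0057 (Ksp is small, so little additional dissolves).
Ksp ≈ (2s)^2 × 0.0057
s = 4.7 × 10^-10 M
Check: s = 4.7 × 10^-10 ≪ 0.0057, so the approximation is valid.

s ≈ 4.7e-10 M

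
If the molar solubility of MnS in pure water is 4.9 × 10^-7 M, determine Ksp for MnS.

2.4 x 10^-13

MnS(s) <=> Mn^2+(aq) + S^2-(aq)
With molar solubility s: [Mn^2+] = s, [S^2-] = s.
Ksp = [Mn^2+][S^2-]
Ksp = (s)(s) = s^2
With s = 4.9 × 10^-7: Ksp = 2.4 × 10^-13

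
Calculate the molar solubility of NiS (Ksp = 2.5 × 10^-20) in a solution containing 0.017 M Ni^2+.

NiS(s) ⇌ Ni^2+(aq) + S^2-(aq)
Ksp = [Ni^2+][S^2-]
Let s be the molar solubility in this solution. [Ni^2+] = 0.017 + s ≈ 0.017, [S^2-] = s (Ksp is small, so little additional dissolves).
Ksp ≈ 0.017 × s
s = 1.5 x 10^-18 M
Check: s = 1.5 × 10^-18 ≪ 0.017, so the approximation is valid.

s ≈ 1.5e-18 M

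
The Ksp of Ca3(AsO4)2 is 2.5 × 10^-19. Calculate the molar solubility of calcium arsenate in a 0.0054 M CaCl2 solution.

s = 6.3e-7 M

Ca3(AsO4)2(s) <=> 3 Ca^2+ + 2 AsO4^3-
Ksp = [Ca^2+]^3[AsO4^3-]^2
Let s = moles of Ca3(AsO4)2 that dissolve per litre. [Ca^2+] = 0.0054 + 3s ≈ 0.0054, [AsO4^3-] = 2s (since Ca^2+ from CaCl2 dominates).
Ksp ≈ (0.0054)^3 × (2s)^2
s = 6.3 × 10^-7 M
Check: 3s = 1.9 × 10^-6 ≪ 0.0054, so the approximation is valid.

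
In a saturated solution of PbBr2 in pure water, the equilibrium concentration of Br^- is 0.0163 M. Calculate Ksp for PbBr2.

PbBr2(s) ⇌ Pb^2+ + 2 Br^-
Stoichiometry gives [Pb^2+] = (1/2)[Br^-] = 8.150 × 10^-3 M.
Ksp = [Pb^2+][Br^-]^2
Ksp = 8.150 × 10^-3 × (1.63 × 10^-2)^2 = 2.17 × 10^-6

Ksp = 2.17e-6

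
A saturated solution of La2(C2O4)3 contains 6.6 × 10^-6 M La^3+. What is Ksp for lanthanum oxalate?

4.2e-26

La2(C2O4)3(s) <=> 2 La^3+(aq) + 3 C2O4^2-(aq)
Stoichiometry gives [C2O4^2-] = (3/2)[La^3+] = 9.90 x 10^-6 M.
Ksp = [La^3+]^2[C2O4^2-]^3
Ksp = (6.6 x 10^-6)^2 × (9.90 × 10^-6)^3 = 4.2 x 10^-26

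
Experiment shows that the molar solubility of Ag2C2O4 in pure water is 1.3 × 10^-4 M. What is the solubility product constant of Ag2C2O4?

Ksp ≈ 8.8e-12

Ag2C2O4(s) <=> 2 Ag^+(aq) + C2O4^2-(aq)
Let s = molar solubility. Then [Ag^+] = 2s and [C2O4^2-] = s.
Ksp = [Ag^+]^2[C2O4^2-]
So Ksp = (2s)^2 × s = 4s^3
Ksp = 4 × (1.3 × 10^-4)^3 = 8.8 × 10^-12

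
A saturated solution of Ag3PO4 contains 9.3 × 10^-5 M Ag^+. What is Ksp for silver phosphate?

Ag3PO4(s) ⇌ 3 Ag^+(aq) + PO4^3-(aq)
Stoichiometry gives [PO4^3-] = (1/3)[Ag^+] = 3.10 × 10^-5 M.
Ksp = [Ag^+]^3[PO4^3-]
Ksp = (9.3 x 10^-5)^3 × 3.10 × 10^-5 = 2.5 × 10^-17

Ksp = 2.5 × 10^-17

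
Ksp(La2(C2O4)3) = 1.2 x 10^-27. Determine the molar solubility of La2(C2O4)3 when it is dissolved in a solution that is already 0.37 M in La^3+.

6.9 × 10^-10 M

La2(C2O4)3(s) ⇌ 2 La^3+(aq) + 3 C2O4^2-(aq)
Ksp = [La^3+]^2[C2O4^2-]^3
Let s be the molar solubility in this solution. [La^3+] = 0.37 + 2s ≈ 0.37, [C2O4^2-] = 3s (since the La^3+ already present dominates).
Ksp ≈ (0.37)^2 × (3s)^3
s = 6.9 × 10^-10 M
Check: 2s = 1.4 × 10^-9 ≪ 0.37, so the approximation is valid.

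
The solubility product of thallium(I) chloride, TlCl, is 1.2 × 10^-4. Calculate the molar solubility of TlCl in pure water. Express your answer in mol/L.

s = 1.1 × 10^-2 M

TlCl(s) ⇌ Tl^+ + Cl^-
Ksp = [Tl^+][Cl^-]
If s mol/L of TlCl dissolves, [Tl^+] = s and [Cl^-] = s.
Ksp = (s)(s) = s^2
s = (1.2 × 10^-4)^(1/2) = 1.1 × 10^-2 M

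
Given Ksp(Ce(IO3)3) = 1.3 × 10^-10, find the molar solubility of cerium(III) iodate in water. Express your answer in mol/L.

1.5 x 10^-3 M

Ce(IO3)3(s) ⇌ Ce^3+(aq) + 3 IO3^-(aq)
Ksp = [Ce^3+][IO3^-]^3
With molar solubility s: [Ce^3+] = s, [IO3^-] = 3s.
Substituting: Ksp = s(3s)^3 = 27s^4
s = (1.3 × 10^-10 / 27)^(1/4) = 1.5 × 10^-3 M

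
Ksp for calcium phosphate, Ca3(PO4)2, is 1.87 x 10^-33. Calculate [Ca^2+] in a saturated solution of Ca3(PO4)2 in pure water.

Ca3(PO4)2(s) <=> 3 Ca^2+ + 2 PO4^3-
Ksp = [Ca^2+]^3[PO4^3-]^2
With molar solubility s: [Ca^2+] = 3s, [PO4^3-] = 2s.
So Ksp = (3s)^3 × (2s)^2 = 108s^5
s^5 = 1.87 x 10^-33 / 108, so s = 1.116 × 10^-7 M
[Ca^2+] = 3s = 3.35 x 10^-7 M

[Ca^2+] ≈ 3.35 × 10^-7 M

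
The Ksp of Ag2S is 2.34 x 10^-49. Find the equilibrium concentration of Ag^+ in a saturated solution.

[Ag^+] = 7.76 x 10^-17 M

Ag2S(s) ⇌ 2 Ag^+ + S^2-
Ksp = [Ag^+]^2[S^2-]
Let s = molar solubility. Then [Ag^+] = 2s and [S^2-] = s.
Ksp = (2s)^2s = 4s^3
s = (2.34 x 10^-49 / 4)^(1/3) = 3.882 x 10^-17 M
[Ag^+] = 2s = 7.76 × 10^-17 M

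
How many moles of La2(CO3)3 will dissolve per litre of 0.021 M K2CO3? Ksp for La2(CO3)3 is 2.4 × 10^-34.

La2(CO3)3(s) <=> 2 La^3+(aq) + 3 CO3^2-(aq)
Ksp = [La^3+]^2[CO3^2-]^3
If s mol/L dissolves here, [La^3+] = 2s, [CO3^2-] = 0.021 + 3s ≈ 0.021 (since CO3^2- from K2CO3 dominates).
Ksp ≈ (2s)^2 × (0.021)^3
s = 2.5 x 10^-15 M
Check: 3s = 7.6 x 10^-15 ≪ 0.021, so the approximation is valid.

s ≈ 2.5 × 10^-15 M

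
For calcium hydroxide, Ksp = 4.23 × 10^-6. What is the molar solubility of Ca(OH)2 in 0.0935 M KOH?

Ca(OH)2(s) ⇌ Ca^2+ + 2 OH^-
Ksp = [Ca^2+][OH^-]^2
Let s be the molar solubility in this solution. [Ca^2+] = s, [OH^-] = 0.0935 + 2s ≈ 0.0935 (Ksp is small, so little additional dissolves).
Ksp ≈ s × (0.0935)^2
s = 4.84 x 10^-4 M
Check: 2s = 9.7 × 10^-4 ≪ 0.0935, so the approximation is valid.

s ≈ 4.84 × 10^-4 M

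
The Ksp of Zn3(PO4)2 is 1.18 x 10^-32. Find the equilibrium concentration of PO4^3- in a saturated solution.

Zn3(PO4)2(s) ⇌ 3 Zn^2+(aq) + 2 PO4^3-(aq)
Ksp = [Zn^2+]^3[PO4^3-]^2
For each mole of Zn3(PO4)2 that dissolves: [Zn^2+] = 3s, [PO4^3-] = 2s.
So Ksp = (3s)^3 × (2s)^2 = 108s^5
s = (1.18 x 10^-32 / 108)^(1/5) = 1.613 × 10^-7 M
[PO4^3-] = 2s = 3.23 × 10^-7 M

[PO4^3-] ≈ 3.23 × 10^-7 M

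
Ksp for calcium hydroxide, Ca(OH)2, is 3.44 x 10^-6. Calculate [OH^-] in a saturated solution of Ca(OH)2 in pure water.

Ca(OH)2(s) ⇌ Ca^2+(aq) + 2 OH^-(aq)
Ksp = [Ca^2+][OH^-]^2
With molar solubility s: [Ca^2+] = s, [OH^-] = 2s.
Substituting: Ksp = s(2s)^2 = 4s^3
s^3 = 3.44 x 10^-6 / 4, so s = 9.510 × 10^-3 M
[OH^-] = 2s = 1.90 × 10^-2 M

[OH^-] = 1.90e-2 M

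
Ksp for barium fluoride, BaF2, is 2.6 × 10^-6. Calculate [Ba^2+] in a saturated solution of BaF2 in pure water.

BaF2(s) ⇌ Ba^2+(aq) + 2 F^-(aq)
Ksp = [Ba^2+][F^-]^2
If s mol/L of BaF2 dissolves, [Ba^2+] = s and [F^-] = 2s.
Ksp = s(2s)^2 = 4s^3
s^3 = 2.6 × 10^-6 / 4, so s = 8.66 × 10^-3 M
[Ba^2+] = s = 8.7 × 10^-3 M

[Ba^2+] = 8.7e-3 M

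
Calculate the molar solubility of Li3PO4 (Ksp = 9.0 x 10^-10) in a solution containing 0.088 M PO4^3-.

s ≈ 7.2e-4 M

Li3PO4(s) ⇌ 3 Li^+ + PO4^3-
Ksp = [Li^+]^3[PO4^3-]
Let s = moles of Li3PO4 that dissolve per litre. [Li^+] = 3s, [PO4^3-] = 0.088 + s ≈ 0.088 (Ksp is small, so little additional dissolves).
Ksp ≈ (3s)^3 × 0.088
s = 7.2 × 10^-4 M
Check: s = 7.2 × 10^-4 ≪ 0.088, so the approximation is valid.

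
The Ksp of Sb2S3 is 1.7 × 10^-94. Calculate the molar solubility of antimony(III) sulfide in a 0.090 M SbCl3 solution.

s = 9.2 × 10^-32 M

Sb2S3(s) ⇌ 2 Sb^3+(aq) + 3 S^2-(aq)
Ksp = [Sb^3+]^2[S^2-]^3
If s mol/L dissolves here, [Sb^3+] = 0.090 + 2s ≈ 0.090, [S^2-] = 3s (Ksp is small, so little additional dissolves).
Ksp ≈ (0.090)^2 × (3s)^3
s = 9.2 × 10^-32 M
Check: 2s = 1.8 × 10^-31 ≪ 0.090, so the approximation is valid.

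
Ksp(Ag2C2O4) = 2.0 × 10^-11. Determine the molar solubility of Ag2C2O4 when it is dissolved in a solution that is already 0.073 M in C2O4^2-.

Ag2C2O4(s) ⇌ 2 Ag^+ + C2O4^2-
Ksp = [Ag^+]^2[C2O4^2-]
Let s = moles of Ag2C2O4 that dissolve per litre. [Ag^+] = 2s, [C2O4^2-] = 0.073 + s ≈ 0.073 (since the C2O4^2- already present dominates).
Ksp ≈ (2s)^2 × 0.073
s = 8.3 x 10^-6 M
Check: s = 8.3 × 10^-6 ≪ 0.073, so the approximation is valid.

8.3e-6 M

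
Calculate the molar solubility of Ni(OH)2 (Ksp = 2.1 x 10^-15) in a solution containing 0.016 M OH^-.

Ni(OH)2(s) <=> Ni^2+(aq) + 2 OH^-(aq)
Ksp = [Ni^2+][OH^-]^2
Let s = moles of Ni(OH)2 that dissolve per litre. [Ni^2+] = s, [OH^-] = 0.016 + 2s ≈ 0.016 (Ksp is small, so little additional dissolves).
Ksp ≈ s × (0.016)^2
s = 8.2 x 10^-12 M
Check: 2s = 1.6 × 10^-11 ≪ 0.016, so the approximation is valid.

s = 8.2 × 10^-12 M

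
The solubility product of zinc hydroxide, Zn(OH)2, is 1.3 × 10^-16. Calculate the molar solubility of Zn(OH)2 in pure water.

Zn(OH)2(s) <=> Zn^2+ + 2 OH^-
Ksp = [Zn^2+][OH^-]^2
If s mol/L of Zn(OH)2 dissolves, [Zn^2+] = s and [OH^-] = 2s.
Substituting: Ksp = s(2s)^2 = 4s^3
s^3 = 1.3 × 10^-16 / 4, so s = 3.2 × 10^-6 M

3.2 × 10^-6 M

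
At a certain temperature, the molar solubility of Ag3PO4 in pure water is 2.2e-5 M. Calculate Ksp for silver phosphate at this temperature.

Ag3PO4(s) <=> 3 Ag^+(aq) + PO4^3-(aq)
For each mole of Ag3PO4 that dissolves: [Ag^+] = 3s, [PO4^3-] = s.
Ksp = [Ag^+]^3[PO4^3-]
Substituting: Ksp = (3s)^3s = 27s^4
Ksp = 27 × (2.2 × 10^-5)^4 = 6.3 × 10^-18

6.3 x 10^-18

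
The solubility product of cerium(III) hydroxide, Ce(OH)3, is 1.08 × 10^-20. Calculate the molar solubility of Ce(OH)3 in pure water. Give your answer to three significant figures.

s = 4.47e-6 M

Ce(OH)3(s) ⇌ Ce^3+ + 3 OH^-
Ksp = [Ce^3+][OH^-]^3
If s mol/L of Ce(OH)3 dissolves, [Ce^3+] = s and [OH^-] = 3s.
Ksp = s(3s)^3 = 27s^4
s^4 = 1.08 × 10^-20 / 27, so s = 4.47 × 10^-6 M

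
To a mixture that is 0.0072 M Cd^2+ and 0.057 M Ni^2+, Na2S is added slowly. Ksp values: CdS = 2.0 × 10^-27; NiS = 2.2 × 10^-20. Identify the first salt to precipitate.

Precipitation of each salt starts when its ion product equals its Ksp.
For CdS: 2.0 × 10^-27 = 0.0072 × [S^2-]  ⇒  [S^2-] = 2.8 x 10^-25 M.
For NiS: 2.2 × 10^-20 = 0.057 × [S^2-]  ⇒  [S^2-] = 3.9 × 10^-19 M.
The salt with the lower threshold [S^2-] precipitates first: CdS.

CdS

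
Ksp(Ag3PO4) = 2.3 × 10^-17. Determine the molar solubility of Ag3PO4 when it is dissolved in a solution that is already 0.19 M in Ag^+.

Ag3PO4(s) ⇌ 3 Ag^+ + PO4^3-
Ksp = [Ag^+]^3[PO4^3-]
If s mol/L dissolves here, [Ag^+] = 0.19 + 3s ≈ 0.19, [PO4^3-] = s (since the Ag^+ already present dominates).
Ksp ≈ (0.19)^3 × s
s = 3.4 × 10^-15 M
Check: 3s = 1.0 x 10^-14 ≪ 0.19, so the approximation is valid.

s = 3.4e-15 M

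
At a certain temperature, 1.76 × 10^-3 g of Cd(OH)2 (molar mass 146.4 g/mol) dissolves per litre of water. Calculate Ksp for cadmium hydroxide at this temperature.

6.95 x 10^-15

Molar solubility s = (1.76 × 10^-3 g/L) / (146.4 g/mol) = 1.202 x 10^-5 M.
Cd(OH)2(s) ⇌ Cd^2+(aq) + 2 OH^-(aq)
If s mol/L of Cd(OH)2 dissolves, [Cd^2+] = s and [OH^-] = 2s.
Ksp = [Cd^2+][OH^-]^2
So Ksp = s × (2s)^2 = 4s^3
With s = 1.202 × 10^-5: Ksp = 6.95 × 10^-15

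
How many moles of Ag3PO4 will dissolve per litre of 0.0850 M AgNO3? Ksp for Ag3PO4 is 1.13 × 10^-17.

s = 1.84 × 10^-14 M

Ag3PO4(s) ⇌ 3 Ag^+(aq) + PO4^3-(aq)
Ksp = [Ag^+]^3[PO4^3-]
Let s be the molar solubility in this solution. [Ag^+] = 0.0850 + 3s ≈ 0.0850, [PO4^3-] = s (since Ag^+ from AgNO3 dominates).
Ksp ≈ (0.0850)^3 × s
s = 1.84 × 10^-14 M
Check: 3s = 5.5 x 10^-14 ≪ 0.0850, so the approximation is valid.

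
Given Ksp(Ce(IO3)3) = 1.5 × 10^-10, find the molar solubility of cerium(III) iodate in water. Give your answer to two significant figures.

Ce(IO3)3(s) <=> Ce^3+ + 3 IO3^-
Ksp = [Ce^3+][IO3^-]^3
Let s = molar solubility. Then [Ce^3+] = s and [IO3^-] = 3s.
Substituting: Ksp = s(3s)^3 = 27s^4
s = (1.5 × 10^-10 / 27)^(1/4) = 1.5 × 10^-3 M

s ≈ 1.5 × 10^-3 M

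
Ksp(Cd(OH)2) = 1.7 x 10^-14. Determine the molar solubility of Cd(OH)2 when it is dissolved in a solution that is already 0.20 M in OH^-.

Cd(OH)2(s) <=> Cd^2+(aq) + 2 OH^-(aq)
Ksp = [Cd^2+][OH^-]^2
Let s = moles of Cd(OH)2 that dissolve per litre. [Cd^2+] = s, [OH^-] = 0.20 + 2s ≈ 0.20 (Ksp is small, so little additional dissolves).
Ksp ≈ s × (0.20)^2
s = 4.3 x 10^-13 M
Check: 2s = 8.5 × 10^-13 ≪ 0.20, so the approximation is valid.

s = 4.3 × 10^-13 M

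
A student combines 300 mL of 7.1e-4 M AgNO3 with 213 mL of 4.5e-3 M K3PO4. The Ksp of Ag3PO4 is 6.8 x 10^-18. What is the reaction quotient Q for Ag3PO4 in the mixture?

Q ≈ 1.3 × 10^-13

Total volume = 300 + 213 = 513 mL.
[Ag^+] = 7.1 x 10^-4 × (300/513) = 4.15 x 10^-4 M
[PO4^3-] = 4.5 × 10^-3 × (213/513) = 1.87 × 10^-3 M
Ag3PO4(s) <=> 3 Ag^+ + PO4^3-, so Q = [Ag^+]^3[PO4^3-]
Q = (4.15 × 10^-4)^3(1.87 × 10^-3) = 1.3 × 10^-13
Q > Ksp, so Ag3PO4 will precipitate.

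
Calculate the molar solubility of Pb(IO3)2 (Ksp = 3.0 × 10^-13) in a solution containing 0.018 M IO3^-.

Pb(IO3)2(s) ⇌ Pb^2+ + 2 IO3^-
Ksp = [Pb^2+][IO3^-]^2
Let s = moles of Pb(IO3)2 that dissolve per litre. [Pb^2+] = s, [IO3^-] = 0.018 + 2s ≈ 0.018 (common-ion effect: IO3^- is already 0.018 M).
Ksp ≈ s × (0.018)^2
s = 9.3 × 10^-10 M
Check: 2s = 1.9 × 10^-9 ≪ 0.018, so the approximation is valid.

s ≈ 9.3e-10 M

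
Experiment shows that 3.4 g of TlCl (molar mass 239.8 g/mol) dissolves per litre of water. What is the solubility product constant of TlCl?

2.0 × 10^-4

Molar solubility s = (3.4 g/L) / (239.8 g/mol) = 1.42 x 10^-2 M.
TlCl(s) ⇌ Tl^+ + Cl^-
Let s = molar solubility. Then [Tl^+] = s and [Cl^-] = s.
Ksp = [Tl^+][Cl^-]
Ksp = s^2
With s = 1.42 x 10^-2: Ksp = 2.0 x 10^-4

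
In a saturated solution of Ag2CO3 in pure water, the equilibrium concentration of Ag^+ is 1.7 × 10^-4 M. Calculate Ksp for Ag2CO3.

Ag2CO3(s) ⇌ 2 Ag^+ + CO3^2-
Stoichiometry gives [CO3^2-] = (1/2)[Ag^+] = 8.50 × 10^-5 M.
Ksp = [Ag^+]^2[CO3^2-]
Ksp = (1.7 × 10^-4)^2 × 8.50 × 10^-5 = 2.5 x 10^-12

2.5 × 10^-12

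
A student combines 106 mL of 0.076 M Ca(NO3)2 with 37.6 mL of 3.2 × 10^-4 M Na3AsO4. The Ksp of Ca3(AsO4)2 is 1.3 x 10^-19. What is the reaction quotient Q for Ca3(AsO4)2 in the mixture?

Total volume = 106 + 37.6 = 143.6 mL.
[Ca^2+] = 7.6 × 10^-2 × (106/143.6) = 5.61 × 10^-2 M
[AsO4^3-] = 3.2 x 10^-4 × (37.6/143.6) = 8.38 x 10^-5 M
Ca3(AsO4)2(s) <=> 3 Ca^2+ + 2 AsO4^3-, so Q = [Ca^2+]^3[AsO4^3-]^2
Q = (5.61 x 10^-2)^3(8.38 × 10^-5)^2 = 1.2 x 10^-12
Q > Ksp, so Ca3(AsO4)2 will precipitate.

Q = 1.2 × 10^-12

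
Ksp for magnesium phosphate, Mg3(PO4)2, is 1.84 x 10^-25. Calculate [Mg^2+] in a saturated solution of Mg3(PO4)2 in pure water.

Mg3(PO4)2(s) ⇌ 3 Mg^2+ + 2 PO4^3-
Ksp = [Mg^2+]^3[PO4^3-]^2
Let s = molar solubility. Then [Mg^2+] = 3s and [PO4^3-] = 2s.
Ksp = (3s)^3(2s)^2 = 108s^5
Solving, s = (1.84 x 10^-25/108)^(1/5) = 4.429 × 10^-6 M
[Mg^2+] = 3s = 1.33 × 10^-5 M

1.33 × 10^-5 M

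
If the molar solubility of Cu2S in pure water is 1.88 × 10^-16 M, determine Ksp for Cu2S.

Cu2S(s) ⇌ 2 Cu^+(aq) + S^2-(aq)
If s mol/L of Cu2S dissolves, [Cu^+] = 2s and [S^2-] = s.
Ksp = [Cu^+]^2[S^2-]
Ksp = (2s)^2s = 4s^3
Ksp = 4 × (1.88 × 10^-16)^3 = 2.66 x 10^-47

2.66 × 10^-47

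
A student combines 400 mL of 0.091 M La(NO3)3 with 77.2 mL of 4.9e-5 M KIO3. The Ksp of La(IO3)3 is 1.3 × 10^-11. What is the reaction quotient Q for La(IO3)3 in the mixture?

Total volume = 400 + 77.2 = 477.2 mL.
[La^3+] = 9.1 × 10^-2 × (400/477.2) = 7.63 × 10^-2 M
[IO3^-] = 4.9 × 10^-5 × (77.2/477.2) = 7.93 x 10^-6 M
La(IO3)3(s) <=> La^3+ + 3 IO3^-, so Q = [La^3+][IO3^-]^3
Q = (7.63 × 10^-2)(7.93 x 10^-6)^3 = 3.8 x 10^-17
Q < Ksp, so no precipitate of La(IO3)3 forms.

3.8 × 10^-17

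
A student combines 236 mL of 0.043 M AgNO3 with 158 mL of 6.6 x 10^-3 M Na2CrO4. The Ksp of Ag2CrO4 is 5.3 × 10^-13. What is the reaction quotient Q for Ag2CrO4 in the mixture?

Total volume = 236 + 158 = 394 mL.
[Ag^+] = 4.3 × 10^-2 × (236/394) = 2.58 × 10^-2 M
[CrO4^2-] = 6.6 x 10^-3 × (158/394) = 2.65 x 10^-3 M
Ag2CrO4(s) <=> 2 Ag^+(aq) + CrO4^2-(aq), so Q = [Ag^+]^2[CrO4^2-]
Q = (2.58 x 10^-2)^2(2.65 x 10^-3) = 1.8 x 10^-6
Q > Ksp, so Ag2CrO4 will precipitate.

1.8 × 10^-6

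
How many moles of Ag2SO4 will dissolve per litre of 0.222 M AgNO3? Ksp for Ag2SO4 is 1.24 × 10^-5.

2.52 × 10^-4 M

Ag2SO4(s) ⇌ 2 Ag^+ + SO4^2-
Ksp = [Ag^+]^2[SO4^2-]
Let s be the molar solubility in this solution. [Ag^+] = 0.222 + 2s ≈ 0.222, [SO4^2-] = s (common-ion effect: Ag^+ is already 0.222 M).
Ksp ≈ (0.222)^2 × s
s = 2.52 x 10^-4 M
Check: 2s = 5.0 × 10^-4 ≪ 0.222, so the approximation is valid.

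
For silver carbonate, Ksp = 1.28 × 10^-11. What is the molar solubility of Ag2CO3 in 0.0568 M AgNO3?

Ag2CO3(s) ⇌ 2 Ag^+(aq) + CO3^2-(aq)
Ksp = [Ag^+]^2[CO3^2-]
If s mol/L dissolves here, [Ag^+] = 0.0568 + 2s ≈ 0.0568, [CO3^2-] = s (Ksp is small, so little additional dissolves).
Ksp ≈ (0.0568)^2 × s
s = 3.97 × 10^-9 M
Check: 2s = 7.9 x 10^-9 ≪ 0.0568, so the approximation is valid.

3.97 x 10^-9 M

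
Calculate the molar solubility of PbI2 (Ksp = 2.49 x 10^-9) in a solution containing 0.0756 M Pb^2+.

PbI2(s) ⇌ Pb^2+(aq) + 2 I^-(aq)
Ksp = [Pb^2+][I^-]^2
Let s = moles of PbI2 that dissolve per litre. [Pb^2+] = 0.0756 + s ≈ 0.0756, [I^-] = 2s (Ksp is small, so little additional dissolves).
Ksp ≈ 0.0756 × (2s)^2
s = 9.07 x 10^-5 M
Check: s = 9.1 x 10^-5 ≪ 0.0756, so the approximation is valid.

9.07 × 10^-5 M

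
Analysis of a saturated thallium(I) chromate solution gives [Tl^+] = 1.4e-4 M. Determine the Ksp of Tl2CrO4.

Tl2CrO4(s) ⇌ 2 Tl^+(aq) + CrO4^2-(aq)
Stoichiometry gives [CrO4^2-] = (1/2)[Tl^+] = 7.00 × 10^-5 M.
Ksp = [Tl^+]^2[CrO4^2-]
Ksp = (1.4 x 10^-4)^2 × 7.00 x 10^-5 = 1.4 × 10^-12

1.4e-12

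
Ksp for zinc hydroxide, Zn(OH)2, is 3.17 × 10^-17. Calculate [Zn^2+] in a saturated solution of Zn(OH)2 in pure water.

Zn(OH)2(s) ⇌ Zn^2+ + 2 OH^-
Ksp = [Zn^2+][OH^-]^2
For each mole of Zn(OH)2 that dissolves: [Zn^2+] = s, [OH^-] = 2s.
Ksp = s(2s)^2 = 4s^3
s^3 = 3.17 × 10^-17 / 4, so s = 1.994 × 10^-6 M
[Zn^2+] = s = 1.99 × 10^-6 M

1.99 × 10^-6 M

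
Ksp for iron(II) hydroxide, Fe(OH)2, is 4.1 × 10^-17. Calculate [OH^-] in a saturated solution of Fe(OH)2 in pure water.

Fe(OH)2(s) ⇌ Fe^2+ + 2 OH^-
Ksp = [Fe^2+][OH^-]^2
For each mole of Fe(OH)2 that dissolves: [Fe^2+] = s, [OH^-] = 2s.
So Ksp = s × (2s)^2 = 4s^3
s = (4.1 × 10^-17 / 4)^(1/3) = 2.17 × 10^-6 M
[OH^-] = 2s = 4.3 x 10^-6 M

4.3 × 10^-6 M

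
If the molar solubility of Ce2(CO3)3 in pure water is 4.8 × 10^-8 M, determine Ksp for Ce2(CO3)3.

2.8 × 10^-35

Ce2(CO3)3(s) ⇌ 2 Ce^3+(aq) + 3 CO3^2-(aq)
Let s = molar solubility. Then [Ce^3+] = 2s and [CO3^2-] = 3s.
Ksp = [Ce^3+]^2[CO3^2-]^3
Ksp = (2s)^2(3s)^3 = 108s^5
Ksp = 108 × (4.8 × 10^-8)^5 = 2.8 × 10^-35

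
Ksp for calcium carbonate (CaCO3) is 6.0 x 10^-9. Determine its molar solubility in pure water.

7.7 × 10^-5 M

CaCO3(s) ⇌ Ca^2+ + CO3^2-
Ksp = [Ca^2+][CO3^2-]
Let s = molar solubility. Then [Ca^2+] = s and [CO3^2-] = s.
Ksp = s^2
s = (6.0 x 10^-9)^(1/2) = 7.7 x 10^-5 M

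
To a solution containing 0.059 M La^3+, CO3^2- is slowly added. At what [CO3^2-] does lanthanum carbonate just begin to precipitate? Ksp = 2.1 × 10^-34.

[CO3^2-] ≈ 3.9 × 10^-11 M

La2(CO3)3(s) ⇌ 2 La^3+(aq) + 3 CO3^2-(aq)
Ksp = [La^3+]^2[CO3^2-]^3
Precipitation begins when Q = Ksp. With [La^3+] = 0.059 M:
2.1 × 10^-34 = (0.059)^2 × [CO3^2-]^3
[CO3^2-] = (2.1 × 10^-34 / 3.48 x 10^-3)^(1/3) = 3.9 × 10^-11 M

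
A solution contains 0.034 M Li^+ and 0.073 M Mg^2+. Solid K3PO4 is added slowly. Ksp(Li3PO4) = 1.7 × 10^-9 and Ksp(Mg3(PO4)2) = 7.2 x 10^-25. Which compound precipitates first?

Precipitation of each salt starts when its ion product equals its Ksp.
For Li3PO4: 1.7 × 10^-9 = (0.034)^3 × [PO4^3-]  ⇒  [PO4^3-] = 4.3 × 10^-5 M.
For Mg3(PO4)2: 7.2 x 10^-25 = (0.073)^3 × [PO4^3-]^2  ⇒  [PO4^3-] = 4.3 × 10^-11 M.
The salt with the lower threshold [PO4^3-] precipitates first: Mg3(PO4)2.

Mg3(PO4)2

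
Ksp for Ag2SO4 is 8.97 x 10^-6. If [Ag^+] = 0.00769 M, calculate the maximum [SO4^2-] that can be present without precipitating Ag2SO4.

Ag2SO4(s) <=> 2 Ag^+ + SO4^2-
Ksp = [Ag^+]^2[SO4^2-]
Precipitation begins when Q = Ksp. With [Ag^+] = 0.00769 M:
8.97 x 10^-6 = (0.00769)^2 × [SO4^2-]
[SO4^2-] = (8.97 x 10^-6 / 5.914 × 10^-5) = 1.52 × 10^-1 M

[SO4^2-] ≈ 0.152 M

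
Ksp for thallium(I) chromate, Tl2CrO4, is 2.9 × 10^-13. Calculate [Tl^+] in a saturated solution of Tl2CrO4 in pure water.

Tl2CrO4(s) ⇌ 2 Tl^+ + CrO4^2-
Ksp = [Tl^+]^2[CrO4^2-]
For each mole of Tl2CrO4 that dissolves: [Tl^+] = 2s, [CrO4^2-] = s.
So Ksp = (2s)^2 × s = 4s^3
Solving, s = (2.9 × 10^-13/4)^(1/3) = 4.17 × 10^-5 M
[Tl^+] = 2s = 8.3 × 10^-5 M

8.3e-5 M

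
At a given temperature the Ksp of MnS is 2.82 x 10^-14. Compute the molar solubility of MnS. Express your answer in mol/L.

s = 1.68 × 10^-7 M

MnS(s) <=> Mn^2+ + S^2-
Ksp = [Mn^2+][S^2-]
Let s = molar solubility. Then [Mn^2+] = s and [S^2-] = s.
Ksp = s × s = s^2
s = √(2.82 x 10^-14) = 1.68 × 10^-7 M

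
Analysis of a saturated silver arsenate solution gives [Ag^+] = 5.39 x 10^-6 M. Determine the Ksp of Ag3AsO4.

Ag3AsO4(s) ⇌ 3 Ag^+ + AsO4^3-
Stoichiometry gives [AsO4^3-] = (1/3)[Ag^+] = 1.797 × 10^-6 M.
Ksp = [Ag^+]^3[AsO4^3-]
Ksp = (5.39 x 10^-6)^3 × 1.797 × 10^-6 = 2.81 × 10^-22

2.81 x 10^-22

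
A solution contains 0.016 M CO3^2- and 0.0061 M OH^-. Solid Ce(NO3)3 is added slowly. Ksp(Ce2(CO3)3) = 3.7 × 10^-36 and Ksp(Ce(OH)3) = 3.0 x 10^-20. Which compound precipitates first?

Ce2(CO3)3

Each salt begins to precipitate when Q = Ksp, i.e. when [Ce^3+] reaches its threshold.
For Ce2(CO3)3: 3.7 × 10^-36 = (0.016)^3 × [Ce^3+]^2  ⇒  [Ce^3+] = 9.5 × 10^-16 M.
For Ce(OH)3: 3.0 x 10^-20 = (0.0061)^3 × [Ce^3+]  ⇒  [Ce^3+] = 1.3 x 10^-13 M.
The salt with the lower threshold [Ce^3+] precipitates first: Ce2(CO3)3.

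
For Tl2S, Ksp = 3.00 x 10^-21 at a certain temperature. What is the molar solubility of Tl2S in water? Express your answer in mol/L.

s ≈ 9.09e-8 M

Tl2S(s) ⇌ 2 Tl^+(aq) + S^2-(aq)
Ksp = [Tl^+]^2[S^2-]
Let s = molar solubility. Then [Tl^+] = 2s and [S^2-] = s.
Ksp = (2s)^2s = 4s^3
Solving, s = (3.00 x 10^-21/4)^(1/3) = 9.09 × 10^-8 M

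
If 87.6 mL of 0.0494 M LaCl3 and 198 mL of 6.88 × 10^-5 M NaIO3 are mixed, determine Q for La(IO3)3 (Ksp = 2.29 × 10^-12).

Q ≈ 1.64e-15

Total volume = 87.6 + 198 = 285.6 mL.
[La^3+] = 4.94 x 10^-2 × (87.6/285.6) = 1.515 × 10^-2 M
[IO3^-] = 6.88 x 10^-5 × (198/285.6) = 4.770 x 10^-5 M
La(IO3)3(s) <=> La^3+ + 3 IO3^-, so Q = [La^3+][IO3^-]^3
Q = (1.515 x 10^-2)(4.770 × 10^-5)^3 = 1.64 × 10^-15
Q < Ksp, so no precipitate of La(IO3)3 forms.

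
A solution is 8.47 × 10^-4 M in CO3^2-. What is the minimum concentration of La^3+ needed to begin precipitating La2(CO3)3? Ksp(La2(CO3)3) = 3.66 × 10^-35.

La2(CO3)3(s) <=> 2 La^3+(aq) + 3 CO3^2-(aq)
Ksp = [La^3+]^2[CO3^2-]^3
Precipitation begins when Q = Ksp. With [CO3^2-] = 8.47 × 10^-4 M:
3.66 × 10^-35 = (8.47 × 10^-4)^3 × [La^3+]^2
[La^3+] = (3.66 × 10^-35 / 6.076 x 10^-10)^(1/2) = 2.45 × 10^-13 M

[La^3+] ≈ 2.45 × 10^-13 M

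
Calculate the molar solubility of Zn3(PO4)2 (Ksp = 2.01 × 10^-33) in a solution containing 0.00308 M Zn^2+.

1.31 × 10^-13 M

Zn3(PO4)2(s) <=> 3 Zn^2+(aq) + 2 PO4^3-(aq)
Ksp = [Zn^2+]^3[PO4^3-]^2
Let s = moles of Zn3(PO4)2 that dissolve per litre. [Zn^2+] = 0.00308 + 3s ≈ 0.00308, [PO4^3-] = 2s (Ksp is small, so little additional dissolves).
Ksp ≈ (0.00308)^3 × (2s)^2
s = 1.31 × 10^-13 M
Check: 3s = 3.9 × 10^-13 ≪ 0.00308, so the approximation is valid.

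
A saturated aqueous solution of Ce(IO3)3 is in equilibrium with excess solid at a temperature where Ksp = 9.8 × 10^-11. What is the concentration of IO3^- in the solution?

Ce(IO3)3(s) ⇌ Ce^3+ + 3 IO3^-
Ksp = [Ce^3+][IO3^-]^3
If s mol/L of Ce(IO3)3 dissolves, [Ce^3+] = s and [IO3^-] = 3s.
Substituting: Ksp = s(3s)^3 = 27s^4
s^4 = 9.8 × 10^-11 / 27, so s = 1.38 × 10^-3 M
[IO3^-] = 3s = 4.1 x 10^-3 M

4.1 x 10^-3 M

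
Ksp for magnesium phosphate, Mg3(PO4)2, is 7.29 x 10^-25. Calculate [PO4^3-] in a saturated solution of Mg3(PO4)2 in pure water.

[PO4^3-] ≈ 1.17 x 10^-5 M

Mg3(PO4)2(s) ⇌ 3 Mg^2+ + 2 PO4^3-
Ksp = [Mg^2+]^3[PO4^3-]^2
With molar solubility s: [Mg^2+] = 3s, [PO4^3-] = 2s.
Ksp = (3s)^3(2s)^2 = 108s^5
s = (7.29 x 10^-25 / 108)^(1/5) = 5.833 x 10^-6 M
[PO4^3-] = 2s = 1.17 x 10^-5 M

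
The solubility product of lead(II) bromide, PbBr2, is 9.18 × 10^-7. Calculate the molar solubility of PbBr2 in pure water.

PbBr2(s) ⇌ Pb^2+(aq) + 2 Br^-(aq)
Ksp = [Pb^2+][Br^-]^2
If s mol/L of PbBr2 dissolves, [Pb^2+] = s and [Br^-] = 2s.
Ksp = s(2s)^2 = 4s^3
s = (9.18 × 10^-7 / 4)^(1/3) = 6.12 × 10^-3 M

6.12 x 10^-3 M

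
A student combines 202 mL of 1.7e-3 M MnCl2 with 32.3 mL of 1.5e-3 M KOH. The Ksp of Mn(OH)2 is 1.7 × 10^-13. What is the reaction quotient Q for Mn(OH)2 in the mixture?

6.3 x 10^-11

Total volume = 202 + 32.3 = 234.3 mL.
[Mn^2+] = 1.7 × 10^-3 × (202/234.3) = 1.47 x 10^-3 M
[OH^-] = 1.5 × 10^-3 × (32.3/234.3) = 2.07 × 10^-4 M
Mn(OH)2(s) ⇌ Mn^2+(aq) + 2 OH^-(aq), so Q = [Mn^2+][OH^-]^2
Q = (1.47 x 10^-3)(2.07 × 10^-4)^2 = 6.3 x 10^-11
Q > Ksp, so Mn(OH)2 will precipitate.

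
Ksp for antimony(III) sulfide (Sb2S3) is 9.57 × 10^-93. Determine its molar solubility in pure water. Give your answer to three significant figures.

Sb2S3(s) <=> 2 Sb^3+ + 3 S^2-
Ksp = [Sb^3+]^2[S^2-]^3
For each mole of Sb2S3 that dissolves: [Sb^3+] = 2s, [S^2-] = 3s.
Substituting: Ksp = (2s)^2(3s)^3 = 108s^5
Solving, s = (9.57 × 10^-93/108)^(1/5) = 1.55 × 10^-19 M

s = 1.55e-19 M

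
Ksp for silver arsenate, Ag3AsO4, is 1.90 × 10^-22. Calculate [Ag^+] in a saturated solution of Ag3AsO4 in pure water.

[Ag^+] ≈ 4.89 × 10^-6 M

Ag3AsO4(s) ⇌ 3 Ag^+(aq) + AsO4^3-(aq)
Ksp = [Ag^+]^3[AsO4^3-]
For each mole of Ag3AsO4 that dissolves: [Ag^+] = 3s, [AsO4^3-] = s.
So Ksp = (3s)^3 × s = 27s^4
s^4 = 1.90 × 10^-22 / 27, so s = 1.629 x 10^-6 M
[Ag^+] = 3s = 4.89 x 10^-6 M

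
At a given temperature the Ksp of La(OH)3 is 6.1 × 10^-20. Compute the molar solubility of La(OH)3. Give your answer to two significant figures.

La(OH)3(s) ⇌ La^3+(aq) + 3 OH^-(aq)
Ksp = [La^3+][OH^-]^3
For each mole of La(OH)3 that dissolves: [La^3+] = s, [OH^-] = 3s.
So Ksp = s × (3s)^3 = 27s^4
s^4 = 6.1 × 10^-20 / 27, so s = 6.9 x 10^-6 M

s ≈ 6.9e-6 M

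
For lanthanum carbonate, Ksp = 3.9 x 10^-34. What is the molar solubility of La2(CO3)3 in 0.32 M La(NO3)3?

5.2 × 10^-12 M

La2(CO3)3(s) <=> 2 La^3+(aq) + 3 CO3^2-(aq)
Ksp = [La^3+]^2[CO3^2-]^3
Let s = moles of La2(CO3)3 that dissolve per litre. [La^3+] = 0.32 + 2s ≈ 0.32, [CO3^2-] = 3s (since La^3+ from La(NO3)3 dominates).
Ksp ≈ (0.32)^2 × (3s)^3
s = 5.2 × 10^-12 M
Check: 2s = 1.0 x 10^-11 ≪ 0.32, so the approximation is valid.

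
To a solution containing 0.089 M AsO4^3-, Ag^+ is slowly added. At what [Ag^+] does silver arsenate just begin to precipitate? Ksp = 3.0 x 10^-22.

Ag3AsO4(s) ⇌ 3 Ag^+(aq) + AsO4^3-(aq)
Ksp = [Ag^+]^3[AsO4^3-]
Precipitation begins when Q = Ksp. With [AsO4^3-] = 0.089 M:
3.0 x 10^-22 = (0.089) × [Ag^+]^3
[Ag^+] = (3.0 x 10^-22 / 8.9 × 10^-2)^(1/3) = 1.5 x 10^-7 M

[Ag^+] = 1.5e-7 M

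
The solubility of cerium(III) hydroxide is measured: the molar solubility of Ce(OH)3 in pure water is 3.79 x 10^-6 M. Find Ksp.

Ce(OH)3(s) ⇌ Ce^3+ + 3 OH^-
For each mole of Ce(OH)3 that dissolves: [Ce^3+] = s, [OH^-] = 3s.
Ksp = [Ce^3+][OH^-]^3
Substituting: Ksp = s(3s)^3 = 27s^4
Ksp = 27 × (3.79 × 10^-6)^4 = 5.57 x 10^-21

Ksp = 5.57 × 10^-21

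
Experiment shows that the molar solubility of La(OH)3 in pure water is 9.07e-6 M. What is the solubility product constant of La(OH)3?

Ksp ≈ 1.83e-19

La(OH)3(s) <=> La^3+ + 3 OH^-
If s mol/L of La(OH)3 dissolves, [La^3+] = s and [OH^-] = 3s.
Ksp = [La^3+][OH^-]^3
So Ksp = s × (3s)^3 = 27s^4
Ksp = 27 × (9.07 x 10^-6)^4 = 1.83 × 10^-19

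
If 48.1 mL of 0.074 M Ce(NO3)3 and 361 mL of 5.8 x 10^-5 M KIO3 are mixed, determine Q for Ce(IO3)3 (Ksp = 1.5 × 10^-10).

Total volume = 48.1 + 361 = 409.1 mL.
[Ce^3+] = 7.4 x 10^-2 × (48.1/409.1) = 8.70 × 10^-3 M
[IO3^-] = 5.8 x 10^-5 × (361/409.1) = 5.12 × 10^-5 M
Ce(IO3)3(s) ⇌ Ce^3+ + 3 IO3^-, so Q = [Ce^3+][IO3^-]^3
Q = (8.70 x 10^-3)(5.12 × 10^-5)^3 = 1.2 × 10^-15
Q < Ksp, so no precipitate of Ce(IO3)3 forms.

Q = 1.2 × 10^-15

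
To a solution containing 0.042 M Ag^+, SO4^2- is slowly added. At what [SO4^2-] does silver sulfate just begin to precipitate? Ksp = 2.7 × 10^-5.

Ag2SO4(s) ⇌ 2 Ag^+ + SO4^2-
Ksp = [Ag^+]^2[SO4^2-]
Precipitation begins when Q = Ksp. With [Ag^+] = 0.042 M:
2.7 × 10^-5 = (0.042)^2 × [SO4^2-]
[SO4^2-] = (2.7 × 10^-5 / 1.76 x 10^-3) = 1.5 × 10^-2 M

[SO4^2-] = 1.5e-2 M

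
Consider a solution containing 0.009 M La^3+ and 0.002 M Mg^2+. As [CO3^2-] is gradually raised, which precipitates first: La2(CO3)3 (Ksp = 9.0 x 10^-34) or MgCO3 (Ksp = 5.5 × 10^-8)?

Precipitation of each salt starts when its ion product equals its Ksp.
For La2(CO3)3: 9.0 x 10^-34 = (0.009)^2 × [CO3^2-]^3  ⇒  [CO3^2-] = 2.2 × 10^-10 M.
For MgCO3: 5.5 × 10^-8 = 0.002 × [CO3^2-]  ⇒  [CO3^2-] = 2.8 × 10^-5 M.
The salt with the lower threshold [CO3^2-] precipitates first: La2(CO3)3.

La2(CO3)3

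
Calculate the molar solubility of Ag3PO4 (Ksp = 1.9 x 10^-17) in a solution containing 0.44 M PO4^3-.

Ag3PO4(s) ⇌ 3 Ag^+ + PO4^3-
Ksp = [Ag^+]^3[PO4^3-]
If s mol/L dissolves here, [Ag^+] = 3s, [PO4^3-] = 0.44 + s ≈ 0.44 (Ksp is small, so little additional dissolves).
Ksp ≈ (3s)^3 × 0.44
s = 1.2 × 10^-6 M
Check: s = 1.2 x 10^-6 ≪ 0.44, so the approximation is valid.

1.2 × 10^-6 M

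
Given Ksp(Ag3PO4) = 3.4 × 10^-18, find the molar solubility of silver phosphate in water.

s = 1.9 × 10^-5 M

Ag3PO4(s) <=> 3 Ag^+ + PO4^3-
Ksp = [Ag^+]^3[PO4^3-]
If s mol/L of Ag3PO4 dissolves, [Ag^+] = 3s and [PO4^3-] = s.
Substituting: Ksp = (3s)^3s = 27s^4
s = (3.4 × 10^-18 / 27)^(1/4) = 1.9 × 10^-5 M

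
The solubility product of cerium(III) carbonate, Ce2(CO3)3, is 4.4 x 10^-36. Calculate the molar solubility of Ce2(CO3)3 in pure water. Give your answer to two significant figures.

s = 3.3e-8 M

Ce2(CO3)3(s) <=> 2 Ce^3+(aq) + 3 CO3^2-(aq)
Ksp = [Ce^3+]^2[CO3^2-]^3
With molar solubility s: [Ce^3+] = 2s, [CO3^2-] = 3s.
So Ksp = (2s)^2 × (3s)^3 = 108s^5
s^5 = 4.4 x 10^-36 / 108, so s = 3.3 x 10^-8 M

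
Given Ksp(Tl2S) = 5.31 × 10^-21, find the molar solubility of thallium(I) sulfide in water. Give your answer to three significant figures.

1.10 × 10^-7 M

Tl2S(s) ⇌ 2 Tl^+(aq) + S^2-(aq)
Ksp = [Tl^+]^2[S^2-]
If s mol/L of Tl2S dissolves, [Tl^+] = 2s and [S^2-] = s.
Substituting: Ksp = (2s)^2s = 4s^3
s^3 = 5.31 × 10^-21 / 4, so s = 1.10 × 10^-7 M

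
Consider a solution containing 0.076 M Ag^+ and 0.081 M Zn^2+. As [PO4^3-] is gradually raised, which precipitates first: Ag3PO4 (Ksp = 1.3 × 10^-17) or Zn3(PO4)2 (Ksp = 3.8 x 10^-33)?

Zn3(PO4)2

Precipitation of each salt starts when its ion product equals its Ksp.
For Ag3PO4: 1.3 × 10^-17 = (0.076)^3 × [PO4^3-]  ⇒  [PO4^3-] = 3.0 × 10^-14 M.
For Zn3(PO4)2: 3.8 x 10^-33 = (0.081)^3 × [PO4^3-]^2  ⇒  [PO4^3-] = 2.7 × 10^-15 M.
The salt with the lower threshold [PO4^3-] precipitates first: Zn3(PO4)2.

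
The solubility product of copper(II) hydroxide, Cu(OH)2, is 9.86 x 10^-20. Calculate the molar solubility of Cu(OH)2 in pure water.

Cu(OH)2(s) <=> Cu^2+ + 2 OH^-
Ksp = [Cu^2+][OH^-]^2
If s mol/L of Cu(OH)2 dissolves, [Cu^2+] = s and [OH^-] = 2s.
Ksp = s(2s)^2 = 4s^3
Solving, s = (9.86 x 10^-20/4)^(1/3) = 2.91 × 10^-7 M

s ≈ 2.91e-7 M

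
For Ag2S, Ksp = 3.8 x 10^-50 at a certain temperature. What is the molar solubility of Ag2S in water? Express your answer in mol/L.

s = 2.1e-17 M

Ag2S(s) ⇌ 2 Ag^+ + S^2-
Ksp = [Ag^+]^2[S^2-]
With molar solubility s: [Ag^+] = 2s, [S^2-] = s.
Substituting: Ksp = (2s)^2s = 4s^3
s^3 = 3.8 x 10^-50 / 4, so s = 2.1 x 10^-17 M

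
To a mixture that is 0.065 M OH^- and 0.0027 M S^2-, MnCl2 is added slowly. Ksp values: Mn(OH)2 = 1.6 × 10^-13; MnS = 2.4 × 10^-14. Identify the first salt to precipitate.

MnS

Precipitation of each salt starts when its ion product equals its Ksp.
For Mn(OH)2: 1.6 × 10^-13 = (0.065)^2 × [Mn^2+]  ⇒  [Mn^2+] = 3.8 x 10^-11 M.
For MnS: 2.4 × 10^-14 = 0.0027 × [Mn^2+]  ⇒  [Mn^2+] = 8.9 x 10^-12 M.
The salt with the lower threshold [Mn^2+] precipitates first: MnS.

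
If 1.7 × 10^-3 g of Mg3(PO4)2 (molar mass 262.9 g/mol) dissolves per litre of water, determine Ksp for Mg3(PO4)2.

Molar solubility s = (1.7 × 10^-3 g/L) / (262.9 g/mol) = 6.47 × 10^-6 M.
Mg3(PO4)2(s) ⇌ 3 Mg^2+ + 2 PO4^3-
With molar solubility s: [Mg^2+] = 3s, [PO4^3-] = 2s.
Ksp = [Mg^2+]^3[PO4^3-]^2
Ksp = (3s)^3(2s)^2 = 108s^5
Ksp = 108 × (6.47 × 10^-6)^5 = 1.2 x 10^-24

Ksp ≈ 1.2 x 10^-24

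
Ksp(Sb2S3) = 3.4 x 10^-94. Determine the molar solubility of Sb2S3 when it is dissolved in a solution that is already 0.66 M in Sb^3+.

s = 3.1 × 10^-32 M

Sb2S3(s) <=> 2 Sb^3+ + 3 S^2-
Ksp = [Sb^3+]^2[S^2-]^3
Let s = moles of Sb2S3 that dissolve per litre. [Sb^3+] = 0.66 + 2s ≈ 0.66, [S^2-] = 3s (since the Sb^3+ already present dominates).
Ksp ≈ (0.66)^2 × (3s)^3
s = 3.1 x 10^-32 M
Check: 2s = 6.1 × 10^-32 ≪ 0.66, so the approximation is valid.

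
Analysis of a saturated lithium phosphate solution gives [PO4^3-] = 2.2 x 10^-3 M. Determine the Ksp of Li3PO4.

Li3PO4(s) ⇌ 3 Li^+(aq) + PO4^3-(aq)
Stoichiometry gives [Li^+] = (3/1)[PO4^3-] = 6.60 x 10^-3 M.
Ksp = [Li^+]^3[PO4^3-]
Ksp = (6.60 × 10^-3)^3 × 2.2 × 10^-3 = 6.3 × 10^-10

Ksp ≈ 6.3 × 10^-10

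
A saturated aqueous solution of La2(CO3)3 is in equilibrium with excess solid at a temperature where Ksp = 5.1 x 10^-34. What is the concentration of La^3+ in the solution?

[La^3+] = 1.7 x 10^-7 M

La2(CO3)3(s) ⇌ 2 La^3+ + 3 CO3^2-
Ksp = [La^3+]^2[CO3^2-]^3
For each mole of La2(CO3)3 that dissolves: [La^3+] = 2s, [CO3^2-] = 3s.
Ksp = (2s)^2(3s)^3 = 108s^5
Solving, s = (5.1 x 10^-34/108)^(1/5) = 8.61 x 10^-8 M
[La^3+] = 2s = 1.7 × 10^-7 M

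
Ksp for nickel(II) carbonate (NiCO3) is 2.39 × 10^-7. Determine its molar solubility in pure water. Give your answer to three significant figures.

NiCO3(s) <=> Ni^2+ + CO3^2-
Ksp = [Ni^2+][CO3^2-]
Let s = molar solubility. Then [Ni^2+] = s and [CO3^2-] = s.
Ksp = s × s = s^2
s = (2.39 × 10^-7)^(1/2) = 4.89 x 10^-4 M

s ≈ 4.89 × 10^-4 M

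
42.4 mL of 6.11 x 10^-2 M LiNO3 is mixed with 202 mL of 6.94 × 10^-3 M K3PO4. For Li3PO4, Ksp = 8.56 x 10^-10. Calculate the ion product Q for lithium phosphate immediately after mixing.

Total volume = 42.4 + 202 = 244.4 mL.
[Li^+] = 6.11 × 10^-2 × (42.4/244.4) = 1.060 × 10^-2 M
[PO4^3-] = 6.94 × 10^-3 × (202/244.4) = 5.736 × 10^-3 M
Li3PO4(s) <=> 3 Li^+(aq) + PO4^3-(aq), so Q = [Li^+]^3[PO4^3-]
Q = (1.060 × 10^-2)^3(5.736 × 10^-3) = 6.83 × 10^-9
Q > Ksp, so Li3PO4 will precipitate.

Q = 6.83 × 10^-9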